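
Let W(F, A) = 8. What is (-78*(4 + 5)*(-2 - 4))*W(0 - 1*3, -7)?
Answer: 33696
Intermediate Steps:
(-78*(4 + 5)*(-2 - 4))*W(0 - 1*3, -7) = -78*(4 + 5)*(-2 - 4)*8 = -702*(-6)*8 = -78*(-54)*8 = 4212*8 = 33696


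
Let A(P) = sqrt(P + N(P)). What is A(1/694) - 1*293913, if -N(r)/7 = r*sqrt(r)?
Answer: -293913 + sqrt(694 - 7*sqrt(694))/694 ≈ -2.9391e+5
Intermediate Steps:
N(r) = -7*r**(3/2) (N(r) = -7*r*sqrt(r) = -7*r**(3/2))
A(P) = sqrt(P - 7*P**(3/2))
A(1/694) - 1*293913 = sqrt(1/694 - 7*sqrt(694)/481636) - 1*293913 = sqrt(1/694 - 7*sqrt(694)/481636) - 293913 = -293913 + sqrt(1/694 - 7*sqrt(694)/481636)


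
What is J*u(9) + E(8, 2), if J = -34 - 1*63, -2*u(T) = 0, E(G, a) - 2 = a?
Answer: 4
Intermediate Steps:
E(G, a) = 2 + a
u(T) = 0 (u(T) = -½*0 = 0)
J = -97 (J = -34 - 63 = -97)
J*u(9) + E(8, 2) = -97*0 + (2 + 2) = 0 + 4 = 4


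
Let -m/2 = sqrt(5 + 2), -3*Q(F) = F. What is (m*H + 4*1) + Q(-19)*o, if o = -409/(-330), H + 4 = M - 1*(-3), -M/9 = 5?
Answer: 11731/990 + 92*sqrt(7) ≈ 255.26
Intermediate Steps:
M = -45 (M = -9*5 = -45)
Q(F) = -F/3
H = -46 (H = -4 + (-45 - 1*(-3)) = -4 + (-45 + 3) = -4 - 42 = -46)
m = -2*sqrt(7) (m = -2*sqrt(5 + 2) = -2*sqrt(7) ≈ -5.2915)
o = 409/330 (o = -409*(-1/330) = 409/330 ≈ 1.2394)
(m*H + 4*1) + Q(-19)*o = (-2*sqrt(7)*(-46) + 4*1) - 1/3*(-19)*(409/330) = (92*sqrt(7) + 4) + (19/3)*(409/330) = (4 + 92*sqrt(7)) + 7771/990 = 11731/990 + 92*sqrt(7)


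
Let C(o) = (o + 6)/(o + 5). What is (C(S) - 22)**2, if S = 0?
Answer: 10816/25 ≈ 432.64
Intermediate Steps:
C(o) = (6 + o)/(5 + o)
(C(S) - 22)**2 = ((6 + 0)/(5 + 0) - 22)**2 = (6/5 - 22)**2 = (-104/5)**2 = 10816/25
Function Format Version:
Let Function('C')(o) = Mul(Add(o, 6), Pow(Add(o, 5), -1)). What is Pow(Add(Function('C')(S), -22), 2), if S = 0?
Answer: Rational(10816, 25) ≈ 432.64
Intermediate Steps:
Function('C')(o) = Mul(Pow(Add(5, o), -1), Add(6, o)) (Function('C')(o) = Mul(Add(6, o), Pow(Add(5, o), -1)) = Mul(Pow(Add(5, o), -1), Add(6, o)))
Pow(Add(Function('C')(S), -22), 2) = Pow(Add(Mul(Pow(Add(5, 0), -1), Add(6, 0)), -22), 2) = Pow(Add(Mul(Pow(5, -1), 6), -22), 2) = Pow(Add(Mul(Rational(1, 5), 6), -22), 2) = Pow(Add(Rational(6, 5), -22), 2) = Pow(Rational(-104, 5), 2) = Rational(10816, 25)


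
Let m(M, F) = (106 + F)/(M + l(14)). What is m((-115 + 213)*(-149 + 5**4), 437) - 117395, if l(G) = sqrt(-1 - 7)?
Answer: (-234790*sqrt(2) + 5476241417*I)/(2*(sqrt(2) - 23324*I)) ≈ -1.174e+5 - 7.0408e-7*I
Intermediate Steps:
l(G) = 2*I*sqrt(2) (l(G) = sqrt(-8) = 2*I*sqrt(2))
m(M, F) = (106 + F)/(M + 2*I*sqrt(2))
m((-115 + 213)*(-149 + 5**4), 437) - 117395 = (106 + 437)/((-115 + 213)*(-149 + 5**4) + 2*I*sqrt(2)) - 117395 = 543/(98*(-149 + 625) + 2*I*sqrt(2)) - 117395 = 543/(98*476 + 2*I*sqrt(2)) - 117395 = 543/(46648 + 2*I*sqrt(2)) - 117395 = -117395 + 543/(46648 + 2*I*sqrt(2))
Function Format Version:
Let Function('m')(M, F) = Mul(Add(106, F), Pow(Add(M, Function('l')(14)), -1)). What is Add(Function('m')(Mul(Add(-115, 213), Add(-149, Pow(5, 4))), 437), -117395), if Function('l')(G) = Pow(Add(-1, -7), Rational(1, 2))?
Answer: Mul(Rational(1, 2), Pow(Add(Pow(2, Rational(1, 2)), Mul(-23324, I)), -1), Add(Mul(-234790, Pow(2, Rational(1, 2))), Mul(5476241417, I))) ≈ Add(-1.1740e+5, Mul(-7.0408e-7, I))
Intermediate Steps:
Function('l')(G) = Mul(2, I, Pow(2, Rational(1, 2))) (Function('l')(G) = Pow(-8, Rational(1, 2)) = Mul(2, I, Pow(2, Rational(1, 2))))
Function('m')(M, F) = Mul(Pow(Add(M, Mul(2, I, Pow(2, Rational(1, 2)))), -1), Add(106, F)) (Function('m')(M, F) = Mul(Add(106, F), Pow(Add(M, Mul(2, I, Pow(2, Rational(1, 2)))), -1)) = Mul(Pow(Add(M, Mul(2, I, Pow(2, Rational(1, 2)))), -1), Add(106, F)))
Add(Function('m')(Mul(Add(-115, 213), Add(-149, Pow(5, 4))), 437), -117395) = Add(Mul(Pow(Add(Mul(Add(-115, 213), Add(-149, Pow(5, 4))), Mul(2, I, Pow(2, Rational(1, 2)))), -1), Add(106, 437)), -117395) = Add(Mul(Pow(Add(Mul(98, Add(-149, 625)), Mul(2, I, Pow(2, Rational(1, 2)))), -1), 543), -117395) = Add(Mul(Pow(Add(Mul(98, 476), Mul(2, I, Pow(2, Rational(1, 2)))), -1), 543), -117395) = Add(Mul(Pow(Add(46648, Mul(2, I, Pow(2, Rational(1, 2)))), -1), 543), -117395) = Add(Mul(543, Pow(Add(46648, Mul(2, I, Pow(2, Rational(1, 2)))), -1)), -117395) = Add(-117395, Mul(543, Pow(Add(46648, Mul(2, I, Pow(2, Rational(1, 2)))), -1)))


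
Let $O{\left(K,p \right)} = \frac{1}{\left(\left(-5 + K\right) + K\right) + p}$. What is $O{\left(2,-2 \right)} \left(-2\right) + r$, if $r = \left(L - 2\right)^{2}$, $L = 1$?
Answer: $\frac{5}{3} \approx 1.6667$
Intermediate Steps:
$r = 1$ ($r = \left(1 - 2\right)^{2} = \left(-1\right)^{2} = 1$)
$O{\left(K,p \right)} = \frac{1}{-5 + p + 2 K}$ ($O{\left(K,p \right)} = \frac{1}{\left(-5 + 2 K\right) + p} = \frac{1}{-5 + p + 2 K}$)
$O{\left(2,-2 \right)} \left(-2\right) + r = \frac{1}{-5 - 2 + 2 \cdot 2} \left(-2\right) + 1 = \frac{1}{-5 - 2 + 4} \left(-2\right) + 1 = \frac{1}{-3} \left(-2\right) + 1 = \left(- \frac{1}{3}\right) \left(-2\right) + 1 = \frac{2}{3} + 1 = \frac{5}{3}$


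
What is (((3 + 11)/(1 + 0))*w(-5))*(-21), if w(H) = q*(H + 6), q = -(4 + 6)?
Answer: 2940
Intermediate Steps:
q = -10 (q = -1*10 = -10)
w(H) = -60 - 10*H (w(H) = -10*(H + 6) = -10*(6 + H) = -60 - 10*H)
(((3 + 11)/(1 + 0))*w(-5))*(-21) = (((3 + 11)/(1 + 0))*(-60 - 10*(-5)))*(-21) = ((14/1)*(-60 + 50))*(-21) = ((14*1)*(-10))*(-21) = (14*(-10))*(-21) = -140*(-21) = 2940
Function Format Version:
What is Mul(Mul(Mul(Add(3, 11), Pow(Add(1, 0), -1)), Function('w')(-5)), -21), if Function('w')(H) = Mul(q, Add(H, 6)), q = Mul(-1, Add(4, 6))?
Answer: 2940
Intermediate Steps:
q = -10 (q = Mul(-1, 10) = -10)
Function('w')(H) = Add(-60, Mul(-10, H)) (Function('w')(H) = Mul(-10, Add(H, 6)) = Mul(-10, Add(6, H)) = Add(-60, Mul(-10, H)))
Mul(Mul(Mul(Add(3, 11), Pow(Add(1, 0), -1)), Function('w')(-5)), -21) = Mul(Mul(Mul(Add(3, 11), Pow(Add(1, 0), -1)), Add(-60, Mul(-10, -5))), -21) = Mul(Mul(Mul(14, Pow(1, -1)), Add(-60, 50)), -21) = Mul(Mul(Mul(14, 1), -10), -21) = Mul(Mul(14, -10), -21) = Mul(-140, -21) = 2940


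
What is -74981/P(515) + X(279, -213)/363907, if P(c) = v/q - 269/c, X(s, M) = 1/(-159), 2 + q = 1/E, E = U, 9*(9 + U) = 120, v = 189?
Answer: 51389433142311743/73572962500446 ≈ 698.48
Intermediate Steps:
U = 13/3 (U = -9 + (⅑)*120 = -9 + 40/3 = 13/3 ≈ 4.3333)
E = 13/3 ≈ 4.3333
q = -23/13 (q = -2 + 1/(13/3) = -2 + 3/13 = -23/13 ≈ -1.7692)
X(s, M) = -1/159
P(c) = -2457/23 - 269/c (P(c) = 189/(-23/13) - 269/c = 189*(-13/23) - 269/c = -2457/23 - 269/c)
-74981/P(515) + X(279, -213)/363907 = -74981/(-2457/23 - 269/515) - 1/159/363907 = -74981/(-2457/23 - 269*1/515) - 1/159*1/363907 = -74981/(-2457/23 - 269/515) - 1/57861213 = -74981/(-1271542/11845) - 1/57861213 = -74981*(-11845/1271542) - 1/57861213 = 888149945/1271542 - 1/57861213 = 51389433142311743/73572962500446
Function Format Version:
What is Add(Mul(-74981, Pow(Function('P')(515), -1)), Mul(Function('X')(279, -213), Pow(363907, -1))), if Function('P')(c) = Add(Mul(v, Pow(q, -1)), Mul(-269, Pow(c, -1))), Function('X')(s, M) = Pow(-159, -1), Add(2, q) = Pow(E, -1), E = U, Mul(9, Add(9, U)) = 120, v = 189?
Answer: Rational(51389433142311743, 73572962500446) ≈ 698.48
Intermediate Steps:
U = Rational(13, 3) (U = Add(-9, Mul(Rational(1, 9), 120)) = Add(-9, Rational(40, 3)) = Rational(13, 3) ≈ 4.3333)
E = Rational(13, 3) ≈ 4.3333
q = Rational(-23, 13) (q = Add(-2, Pow(Rational(13, 3), -1)) = Add(-2, Rational(3, 13)) = Rational(-23, 13) ≈ -1.7692)
Function('X')(s, M) = Rational(-1, 159)
Function('P')(c) = Add(Rational(-2457, 23), Mul(-269, Pow(c, -1))) (Function('P')(c) = Add(Mul(189, Pow(Rational(-23, 13), -1)), Mul(-269, Pow(c, -1))) = Add(Mul(189, Rational(-13, 23)), Mul(-269, Pow(c, -1))) = Add(Rational(-2457, 23), Mul(-269, Pow(c, -1))))
Add(Mul(-74981, Pow(Function('P')(515), -1)), Mul(Function('X')(279, -213), Pow(363907, -1))) = Add(Mul(-74981, Pow(Add(Rational(-2457, 23), Mul(-269, Pow(515, -1))), -1)), Mul(Rational(-1, 159), Pow(363907, -1))) = Add(Mul(-74981, Pow(Add(Rational(-2457, 23), Mul(-269, Rational(1, 515))), -1)), Mul(Rational(-1, 159), Rational(1, 363907))) = Add(Mul(-74981, Pow(Add(Rational(-2457, 23), Rational(-269, 515)), -1)), Rational(-1, 57861213)) = Add(Mul(-74981, Pow(Rational(-1271542, 11845), -1)), Rational(-1, 57861213)) = Add(Mul(-74981, Rational(-11845, 1271542)), Rational(-1, 57861213)) = Add(Rational(888149945, 1271542), Rational(-1, 57861213)) = Rational(51389433142311743, 73572962500446)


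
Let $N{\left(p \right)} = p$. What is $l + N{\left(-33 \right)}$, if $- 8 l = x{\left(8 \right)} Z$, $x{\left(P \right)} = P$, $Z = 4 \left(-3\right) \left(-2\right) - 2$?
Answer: $-55$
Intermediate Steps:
$Z = 22$ ($Z = \left(-12\right) \left(-2\right) - 2 = 24 - 2 = 22$)
$l = -22$ ($l = - \frac{8 \cdot 22}{8} = \left(- \frac{1}{8}\right) 176 = -22$)
$l + N{\left(-33 \right)} = -22 - 33 = -55$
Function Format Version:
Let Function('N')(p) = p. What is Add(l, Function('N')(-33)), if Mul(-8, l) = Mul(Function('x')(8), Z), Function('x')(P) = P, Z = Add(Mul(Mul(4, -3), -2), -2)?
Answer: -55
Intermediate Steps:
Z = 22 (Z = Add(Mul(-12, -2), -2) = Add(24, -2) = 22)
l = -22 (l = Mul(Rational(-1, 8), Mul(8, 22)) = Mul(Rational(-1, 8), 176) = -22)
Add(l, Function('N')(-33)) = Add(-22, -33) = -55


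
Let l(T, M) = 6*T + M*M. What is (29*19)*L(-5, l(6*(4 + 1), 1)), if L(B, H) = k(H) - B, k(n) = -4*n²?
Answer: -72202489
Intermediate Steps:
l(T, M) = M² + 6*T (l(T, M) = 6*T + M² = M² + 6*T)
L(B, H) = -B - 4*H² (L(B, H) = -4*H² - B = -B - 4*H²)
(29*19)*L(-5, l(6*(4 + 1), 1)) = (29*19)*(-1*(-5) - 4*(1² + 6*(6*(4 + 1)))²) = 551*(5 - 4*(1 + 6*(6*5))²) = 551*(5 - 4*(1 + 6*30)²) = 551*(5 - 4*(1 + 180)²) = 551*(5 - 4*181²) = 551*(5 - 4*32761) = 551*(5 - 131044) = 551*(-131039) = -72202489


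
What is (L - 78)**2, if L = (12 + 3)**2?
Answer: 21609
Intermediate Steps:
L = 225 (L = 15**2 = 225)
(L - 78)**2 = (225 - 78)**2 = 147**2 = 21609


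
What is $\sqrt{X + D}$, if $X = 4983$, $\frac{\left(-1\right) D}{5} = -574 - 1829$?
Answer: $\sqrt{16998} \approx 130.38$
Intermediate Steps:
$D = 12015$ ($D = - 5 \left(-574 - 1829\right) = \left(-5\right) \left(-2403\right) = 12015$)
$\sqrt{X + D} = \sqrt{4983 + 12015} = \sqrt{16998}$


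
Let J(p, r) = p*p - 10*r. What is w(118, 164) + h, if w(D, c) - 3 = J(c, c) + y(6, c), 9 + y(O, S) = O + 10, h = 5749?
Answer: 31015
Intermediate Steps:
J(p, r) = p² - 10*r
y(O, S) = 1 + O (y(O, S) = -9 + (O + 10) = -9 + (10 + O) = 1 + O)
w(D, c) = 10 + c² - 10*c (w(D, c) = 3 + ((c² - 10*c) + (1 + 6)) = 3 + ((c² - 10*c) + 7) = 3 + (7 + c² - 10*c) = 10 + c² - 10*c)
w(118, 164) + h = (10 + 164² - 10*164) + 5749 = (10 + 26896 - 1640) + 5749 = 25266 + 5749 = 31015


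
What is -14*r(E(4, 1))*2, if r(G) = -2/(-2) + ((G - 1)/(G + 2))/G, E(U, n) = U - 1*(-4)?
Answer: -609/20 ≈ -30.450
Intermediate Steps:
E(U, n) = 4 + U (E(U, n) = U + 4 = 4 + U)
r(G) = 1 + (-1 + G)/(G*(2 + G)) (r(G) = -2*(-½) + ((-1 + G)/(2 + G))/G = 1 + ((-1 + G)/(2 + G))/G = 1 + (-1 + G)/(G*(2 + G)))
-14*r(E(4, 1))*2 = -14*(-1 + (4 + 4)² + 3*(4 + 4))/((4 + 4)*(2 + (4 + 4)))*2 = -14*(-1 + 8² + 3*8)/(8*(2 + 8))*2 = -7*(-1 + 64 + 24)/(4*10)*2 = -7*87/(4*10)*2 = -14*87/80*2 = -609/40*2 = -609/20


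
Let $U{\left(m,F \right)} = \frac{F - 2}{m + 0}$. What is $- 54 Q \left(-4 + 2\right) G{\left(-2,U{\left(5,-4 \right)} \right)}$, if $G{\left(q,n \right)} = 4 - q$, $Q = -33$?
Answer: $-21384$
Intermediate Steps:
$U{\left(m,F \right)} = \frac{-2 + F}{m}$
$- 54 Q \left(-4 + 2\right) G{\left(-2,U{\left(5,-4 \right)} \right)} = \left(-54\right) \left(-33\right) \left(-4 + 2\right) \left(4 - -2\right) = 1782 \left(- 2 \left(4 + 2\right)\right) = 1782 \left(\left(-2\right) 6\right) = 1782 \left(-12\right) = -21384$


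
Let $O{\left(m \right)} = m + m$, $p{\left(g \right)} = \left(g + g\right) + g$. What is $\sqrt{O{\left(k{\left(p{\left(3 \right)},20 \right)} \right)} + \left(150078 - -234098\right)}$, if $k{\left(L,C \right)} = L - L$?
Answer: $4 \sqrt{24011} \approx 619.82$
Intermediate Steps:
$p{\left(g \right)} = 3 g$ ($p{\left(g \right)} = 2 g + g = 3 g$)
$k{\left(L,C \right)} = 0$
$O{\left(m \right)} = 2 m$
$\sqrt{O{\left(k{\left(p{\left(3 \right)},20 \right)} \right)} + \left(150078 - -234098\right)} = \sqrt{2 \cdot 0 + \left(150078 - -234098\right)} = \sqrt{0 + \left(150078 + 234098\right)} = \sqrt{0 + 384176} = \sqrt{384176} = 4 \sqrt{24011}$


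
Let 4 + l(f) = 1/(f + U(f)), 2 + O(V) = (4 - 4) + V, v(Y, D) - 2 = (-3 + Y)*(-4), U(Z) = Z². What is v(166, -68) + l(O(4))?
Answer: -3923/6 ≈ -653.83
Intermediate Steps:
v(Y, D) = 14 - 4*Y (v(Y, D) = 2 + (-3 + Y)*(-4) = 2 + (12 - 4*Y) = 14 - 4*Y)
O(V) = -2 + V (O(V) = -2 + ((4 - 4) + V) = -2 + (0 + V) = -2 + V)
l(f) = -4 + 1/(f + f²)
v(166, -68) + l(O(4)) = (14 - 4*166) + (1 - 4*(-2 + 4) - 4*(-2 + 4)²)/((-2 + 4)*(1 + (-2 + 4))) = (14 - 664) + (1 - 4*2 - 4*2²)/(2*(1 + 2)) = -650 + (½)*(1 - 8 - 4*4)/3 = -650 + (½)*(⅓)*(1 - 8 - 16) = -650 + (½)*(⅓)*(-23) = -650 - 23/6 = -3923/6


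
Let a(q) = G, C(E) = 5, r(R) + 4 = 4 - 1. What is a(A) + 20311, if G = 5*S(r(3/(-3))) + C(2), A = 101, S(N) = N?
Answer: 20311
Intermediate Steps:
r(R) = -1 (r(R) = -4 + (4 - 1) = -4 + 3 = -1)
G = 0 (G = 5*(-1) + 5 = -5 + 5 = 0)
a(q) = 0
a(A) + 20311 = 0 + 20311 = 20311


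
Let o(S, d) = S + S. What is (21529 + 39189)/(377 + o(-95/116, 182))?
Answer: 3521644/21771 ≈ 161.76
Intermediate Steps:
o(S, d) = 2*S
(21529 + 39189)/(377 + o(-95/116, 182)) = (21529 + 39189)/(377 + 2*(-95/116)) = 60718/(377 + 2*(-95*1/116)) = 60718/(377 + 2*(-95/116)) = 60718/(377 - 95/58) = 60718/(21771/58) = 60718*(58/21771) = 3521644/21771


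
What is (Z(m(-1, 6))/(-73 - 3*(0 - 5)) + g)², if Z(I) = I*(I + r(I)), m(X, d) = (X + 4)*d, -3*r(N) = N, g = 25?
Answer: 380689/841 ≈ 452.66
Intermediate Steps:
r(N) = -N/3
m(X, d) = d*(4 + X) (m(X, d) = (4 + X)*d = d*(4 + X))
Z(I) = 2*I²/3 (Z(I) = I*(I - I/3) = I*(2*I/3) = 2*I²/3)
(Z(m(-1, 6))/(-73 - 3*(0 - 5)) + g)² = ((2*(6*(4 - 1))²/3)/(-73 - 3*(0 - 5)) + 25)² = ((2*(6*3)²/3)/(-73 - 3*(-5)) + 25)² = (((⅔)*18²)/(-73 - 1*(-15)) + 25)² = (((⅔)*324)/(-73 + 15) + 25)² = (216/(-58) + 25)² = (216*(-1/58) + 25)² = (-108/29 + 25)² = (617/29)² = 380689/841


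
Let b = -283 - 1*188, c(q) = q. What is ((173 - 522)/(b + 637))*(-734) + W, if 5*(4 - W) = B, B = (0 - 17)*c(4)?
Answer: 647719/415 ≈ 1560.8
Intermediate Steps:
B = -68 (B = (0 - 17)*4 = -17*4 = -68)
W = 88/5 (W = 4 - 1/5*(-68) = 4 + 68/5 = 88/5 ≈ 17.600)
b = -471 (b = -283 - 188 = -471)
((173 - 522)/(b + 637))*(-734) + W = ((173 - 522)/(-471 + 637))*(-734) + 88/5 = -349/166*(-734) + 88/5 = 128083/83 + 88/5 = 647719/415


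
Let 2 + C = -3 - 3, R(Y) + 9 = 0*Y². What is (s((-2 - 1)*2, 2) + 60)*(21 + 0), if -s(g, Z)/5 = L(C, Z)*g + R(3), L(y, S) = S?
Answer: 3465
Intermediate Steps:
R(Y) = -9 (R(Y) = -9 + 0*Y² = -9 + 0 = -9)
C = -8 (C = -2 + (-3 - 3) = -2 - 6 = -8)
s(g, Z) = 45 - 5*Z*g (s(g, Z) = -5*(Z*g - 9) = -5*(-9 + Z*g) = 45 - 5*Z*g)
(s((-2 - 1)*2, 2) + 60)*(21 + 0) = ((45 - 5*2*(-2 - 1)*2) + 60)*(21 + 0) = ((45 - 5*2*(-3*2)) + 60)*21 = ((45 - 5*2*(-6)) + 60)*21 = ((45 + 60) + 60)*21 = (105 + 60)*21 = 165*21 = 3465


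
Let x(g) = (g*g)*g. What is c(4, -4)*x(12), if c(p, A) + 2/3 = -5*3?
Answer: -27072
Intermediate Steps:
x(g) = g**3 (x(g) = g**2*g = g**3)
c(p, A) = -47/3 (c(p, A) = -2/3 - 5*3 = -2/3 - 15 = -47/3)
c(4, -4)*x(12) = -47/3*12**3 = -47/3*1728 = -27072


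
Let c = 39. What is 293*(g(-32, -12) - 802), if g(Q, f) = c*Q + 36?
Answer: -590102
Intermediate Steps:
g(Q, f) = 36 + 39*Q (g(Q, f) = 39*Q + 36 = 36 + 39*Q)
293*(g(-32, -12) - 802) = 293*((36 + 39*(-32)) - 802) = 293*((36 - 1248) - 802) = 293*(-1212 - 802) = 293*(-2014) = -590102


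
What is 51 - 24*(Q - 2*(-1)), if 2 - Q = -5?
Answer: -165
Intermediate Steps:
Q = 7 (Q = 2 - 1*(-5) = 2 + 5 = 7)
51 - 24*(Q - 2*(-1)) = 51 - 24*(7 - 2*(-1)) = 51 - 24*(7 + 2) = 51 - 24*9 = 51 - 216 = -165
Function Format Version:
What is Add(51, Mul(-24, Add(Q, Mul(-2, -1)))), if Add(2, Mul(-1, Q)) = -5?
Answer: -165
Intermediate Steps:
Q = 7 (Q = Add(2, Mul(-1, -5)) = Add(2, 5) = 7)
Add(51, Mul(-24, Add(Q, Mul(-2, -1)))) = Add(51, Mul(-24, Add(7, Mul(-2, -1)))) = Add(51, Mul(-24, Add(7, 2))) = Add(51, Mul(-24, 9)) = Add(51, -216) = -165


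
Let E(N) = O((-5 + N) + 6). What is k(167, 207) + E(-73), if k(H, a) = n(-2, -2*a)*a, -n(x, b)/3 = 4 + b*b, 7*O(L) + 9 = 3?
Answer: -745075806/7 ≈ -1.0644e+8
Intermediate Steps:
O(L) = -6/7 (O(L) = -9/7 + (⅐)*3 = -9/7 + 3/7 = -6/7)
E(N) = -6/7
n(x, b) = -12 - 3*b² (n(x, b) = -3*(4 + b*b) = -3*(4 + b²) = -12 - 3*b²)
k(H, a) = a*(-12 - 12*a²) (k(H, a) = (-12 - 3*4*a²)*a = (-12 - 12*a²)*a = a*(-12 - 12*a²))
k(167, 207) + E(-73) = -12*207*(1 + 207²) - 6/7 = -12*207*(1 + 42849) - 6/7 = -12*207*42850 - 6/7 = -106439400 - 6/7 = -745075806/7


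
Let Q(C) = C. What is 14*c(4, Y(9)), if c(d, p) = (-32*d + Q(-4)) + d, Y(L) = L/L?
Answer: -1792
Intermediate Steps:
Y(L) = 1
c(d, p) = -4 - 31*d (c(d, p) = (-32*d - 4) + d = (-4 - 32*d) + d = -4 - 31*d)
14*c(4, Y(9)) = 14*(-4 - 31*4) = 14*(-4 - 124) = 14*(-128) = -1792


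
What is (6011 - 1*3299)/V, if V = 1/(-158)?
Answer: -428496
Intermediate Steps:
V = -1/158 ≈ -0.0063291
(6011 - 1*3299)/V = (6011 - 1*3299)/(-1/158) = (6011 - 3299)*(-158) = 2712*(-158) = -428496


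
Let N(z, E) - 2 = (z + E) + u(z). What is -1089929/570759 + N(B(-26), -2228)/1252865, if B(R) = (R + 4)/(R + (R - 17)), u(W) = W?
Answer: -6287298593921/3289386282861 ≈ -1.9114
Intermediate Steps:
B(R) = (4 + R)/(-17 + 2*R) (B(R) = (4 + R)/(R + (-17 + R)) = (4 + R)/(-17 + 2*R))
N(z, E) = 2 + E + 2*z (N(z, E) = 2 + ((z + E) + z) = 2 + ((E + z) + z) = 2 + (E + 2*z) = 2 + E + 2*z)
-1089929/570759 + N(B(-26), -2228)/1252865 = -1089929/570759 + (2 - 2228 + 2*((4 - 26)/(-17 + 2*(-26))))/1252865 = -1089929*1/570759 + (2 - 2228 + 2*(-22/(-17 - 52)))*(1/1252865) = -1089929/570759 + (2 - 2228 + 2*(-22/(-69)))*(1/1252865) = -1089929/570759 + (2 - 2228 + 2*(-1/69*(-22)))*(1/1252865) = -1089929/570759 + (2 - 2228 + 2*(22/69))*(1/1252865) = -1089929/570759 + (2 - 2228 + 44/69)*(1/1252865) = -1089929/570759 - 153550/69*1/1252865 = -1089929/570759 - 30710/17289537 = -6287298593921/3289386282861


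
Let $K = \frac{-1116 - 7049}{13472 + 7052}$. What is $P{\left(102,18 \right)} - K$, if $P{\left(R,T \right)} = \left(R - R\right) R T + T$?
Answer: $\frac{377597}{20524} \approx 18.398$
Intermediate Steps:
$P{\left(R,T \right)} = T$ ($P{\left(R,T \right)} = 0 R T + T = 0 T + T = 0 + T = T$)
$K = - \frac{8165}{20524} \approx -0.39783$
$P{\left(102,18 \right)} - K = 18 - - \frac{8165}{20524} = 18 + \frac{8165}{20524} = \frac{377597}{20524}$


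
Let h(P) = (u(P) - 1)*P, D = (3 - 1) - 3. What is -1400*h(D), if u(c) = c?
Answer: -2800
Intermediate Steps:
D = -1 (D = 2 - 3 = -1)
h(P) = P*(-1 + P) (h(P) = (P - 1)*P = (-1 + P)*P = P*(-1 + P))
-1400*h(D) = -(-1400)*(-1 - 1) = -(-1400)*(-2) = -1400*2 = -2800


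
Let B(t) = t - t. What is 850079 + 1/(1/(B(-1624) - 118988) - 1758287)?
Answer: 177849323512562015/209215053557 ≈ 8.5008e+5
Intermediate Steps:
B(t) = 0
850079 + 1/(1/(B(-1624) - 118988) - 1758287) = 850079 + 1/(1/(0 - 118988) - 1758287) = 850079 + 1/(1/(-118988) - 1758287) = 850079 + 1/(-1/118988 - 1758287) = 850079 + 1/(-209215053557/118988) = 850079 - 118988/209215053557 = 177849323512562015/209215053557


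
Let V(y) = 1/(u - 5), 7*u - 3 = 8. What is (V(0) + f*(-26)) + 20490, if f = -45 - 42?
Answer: 546041/24 ≈ 22752.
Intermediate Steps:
u = 11/7 (u = 3/7 + (1/7)*8 = 3/7 + 8/7 = 11/7 ≈ 1.5714)
f = -87
V(y) = -7/24 (V(y) = 1/(11/7 - 5) = 1/(-24/7) = -7/24)
(V(0) + f*(-26)) + 20490 = (-7/24 - 87*(-26)) + 20490 = (-7/24 + 2262) + 20490 = 54281/24 + 20490 = 546041/24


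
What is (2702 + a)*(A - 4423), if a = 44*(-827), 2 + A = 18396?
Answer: -470627106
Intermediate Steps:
A = 18394 (A = -2 + 18396 = 18394)
a = -36388
(2702 + a)*(A - 4423) = (2702 - 36388)*(18394 - 4423) = -33686*13971 = -470627106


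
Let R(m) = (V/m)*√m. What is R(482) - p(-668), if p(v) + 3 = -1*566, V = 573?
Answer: 569 + 573*√482/482 ≈ 595.10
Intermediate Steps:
R(m) = 573/√m (R(m) = (573/m)*√m = 573/√m)
p(v) = -569 (p(v) = -3 - 1*566 = -3 - 566 = -569)
R(482) - p(-668) = 573/√482 - 1*(-569) = 573*(√482/482) + 569 = 573*√482/482 + 569 = 569 + 573*√482/482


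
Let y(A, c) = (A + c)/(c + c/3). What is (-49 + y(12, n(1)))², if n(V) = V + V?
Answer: 30625/16 ≈ 1914.1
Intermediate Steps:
n(V) = 2*V
y(A, c) = 3*(A + c)/(4*c) (y(A, c) = (A + c)/(c + c*(⅓)) = (A + c)/(c + c/3) = (A + c)/((4*c/3)) = (A + c)*(3/(4*c)) = 3*(A + c)/(4*c))
(-49 + y(12, n(1)))² = (-49 + 3*(12 + 2*1)/(4*((2*1))))² = (-49 + (¾)*(12 + 2)/2)² = (-49 + (¾)*(½)*14)² = (-49 + 21/4)² = (-175/4)² = 30625/16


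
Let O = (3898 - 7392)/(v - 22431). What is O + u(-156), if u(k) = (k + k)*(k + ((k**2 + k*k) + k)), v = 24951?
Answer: -19011284947/1260 ≈ -1.5088e+7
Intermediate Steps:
O = -1747/1260 (O = (3898 - 7392)/(24951 - 22431) = -3494/2520 = -3494*1/2520 = -1747/1260 ≈ -1.3865)
u(k) = 2*k*(2*k + 2*k**2) (u(k) = (2*k)*(k + ((k**2 + k**2) + k)) = (2*k)*(k + (2*k**2 + k)) = (2*k)*(k + (k + 2*k**2)) = (2*k)*(2*k + 2*k**2) = 2*k*(2*k + 2*k**2))
O + u(-156) = -1747/1260 + 4*(-156)**2*(1 - 156) = -1747/1260 + 4*24336*(-155) = -1747/1260 - 15088320 = -19011284947/1260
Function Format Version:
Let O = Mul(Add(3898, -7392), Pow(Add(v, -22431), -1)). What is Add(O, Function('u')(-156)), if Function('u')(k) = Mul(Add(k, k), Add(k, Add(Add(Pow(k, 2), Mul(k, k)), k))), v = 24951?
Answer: Rational(-19011284947, 1260) ≈ -1.5088e+7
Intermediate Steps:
O = Rational(-1747, 1260) (O = Mul(Add(3898, -7392), Pow(Add(24951, -22431), -1)) = Mul(-3494, Pow(2520, -1)) = Mul(-3494, Rational(1, 2520)) = Rational(-1747, 1260) ≈ -1.3865)
Function('u')(k) = Mul(2, k, Add(Mul(2, k), Mul(2, Pow(k, 2)))) (Function('u')(k) = Mul(Mul(2, k), Add(k, Add(Add(Pow(k, 2), Pow(k, 2)), k))) = Mul(Mul(2, k), Add(k, Add(Mul(2, Pow(k, 2)), k))) = Mul(Mul(2, k), Add(k, Add(k, Mul(2, Pow(k, 2))))) = Mul(Mul(2, k), Add(Mul(2, k), Mul(2, Pow(k, 2)))) = Mul(2, k, Add(Mul(2, k), Mul(2, Pow(k, 2)))))
Add(O, Function('u')(-156)) = Add(Rational(-1747, 1260), Mul(4, Pow(-156, 2), Add(1, -156))) = Add(Rational(-1747, 1260), Mul(4, 24336, -155)) = Add(Rational(-1747, 1260), -15088320) = Rational(-19011284947, 1260)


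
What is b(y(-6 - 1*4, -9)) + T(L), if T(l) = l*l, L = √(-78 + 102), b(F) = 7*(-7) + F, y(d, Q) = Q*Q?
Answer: 56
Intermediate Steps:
y(d, Q) = Q²
b(F) = -49 + F
L = 2*√6 (L = √24 = 2*√6 ≈ 4.8990)
T(l) = l²
b(y(-6 - 1*4, -9)) + T(L) = (-49 + (-9)²) + (2*√6)² = (-49 + 81) + 24 = 32 + 24 = 56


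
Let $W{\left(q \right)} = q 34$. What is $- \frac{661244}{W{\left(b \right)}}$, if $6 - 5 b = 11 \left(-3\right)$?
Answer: $- \frac{1653110}{663} \approx -2493.4$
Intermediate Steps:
$b = \frac{39}{5}$ ($b = \frac{6}{5} - \frac{11 \left(-3\right)}{5} = \frac{6}{5} - - \frac{33}{5} = \frac{6}{5} + \frac{33}{5} = \frac{39}{5} \approx 7.8$)
$W{\left(q \right)} = 34 q$
$- \frac{661244}{W{\left(b \right)}} = - \frac{661244}{34 \cdot \frac{39}{5}} = - \frac{661244}{\frac{1326}{5}} = \left(-661244\right) \frac{5}{1326} = - \frac{1653110}{663}$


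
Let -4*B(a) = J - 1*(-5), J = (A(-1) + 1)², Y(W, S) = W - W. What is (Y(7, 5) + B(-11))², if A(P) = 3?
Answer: 441/16 ≈ 27.563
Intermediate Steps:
Y(W, S) = 0
J = 16 (J = (3 + 1)² = 4² = 16)
B(a) = -21/4 (B(a) = -(16 - 1*(-5))/4 = -(16 + 5)/4 = -¼*21 = -21/4)
(Y(7, 5) + B(-11))² = (0 - 21/4)² = (-21/4)² = 441/16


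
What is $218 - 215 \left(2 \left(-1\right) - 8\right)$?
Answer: $2368$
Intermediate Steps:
$218 - 215 \left(2 \left(-1\right) - 8\right) = 218 - 215 \left(-2 - 8\right) = 218 - -2150 = 218 + 2150 = 2368$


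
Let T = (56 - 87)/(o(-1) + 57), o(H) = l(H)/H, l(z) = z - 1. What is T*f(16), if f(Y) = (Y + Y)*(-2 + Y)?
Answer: -13888/59 ≈ -235.39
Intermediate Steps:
l(z) = -1 + z
o(H) = (-1 + H)/H
T = -31/59 (T = (56 - 87)/((-1 - 1)/(-1) + 57) = -31/(-1*(-2) + 57) = -31/(2 + 57) = -31/59 ≈ -0.52542)
f(Y) = 2*Y*(-2 + Y) (f(Y) = (2*Y)*(-2 + Y) = 2*Y*(-2 + Y))
T*f(16) = -62*16*(-2 + 16)/59 = -62*16*14/59 = -31/59*448 = -13888/59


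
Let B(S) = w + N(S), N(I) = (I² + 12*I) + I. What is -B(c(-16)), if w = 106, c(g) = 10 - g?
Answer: -1120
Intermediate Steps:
N(I) = I² + 13*I
B(S) = 106 + S*(13 + S)
-B(c(-16)) = -(106 + (10 - 1*(-16))*(13 + (10 - 1*(-16)))) = -(106 + (10 + 16)*(13 + (10 + 16))) = -(106 + 26*(13 + 26)) = -(106 + 26*39) = -(106 + 1014) = -1*1120 = -1120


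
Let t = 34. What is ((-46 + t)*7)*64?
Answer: -5376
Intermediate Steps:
((-46 + t)*7)*64 = ((-46 + 34)*7)*64 = -12*7*64 = -84*64 = -5376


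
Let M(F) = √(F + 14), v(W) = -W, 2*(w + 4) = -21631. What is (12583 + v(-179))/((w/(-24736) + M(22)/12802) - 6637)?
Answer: -4041346011264/2101601935609 ≈ -1.9230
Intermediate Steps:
w = -21639/2 (w = -4 + (½)*(-21631) = -4 - 21631/2 = -21639/2 ≈ -10820.)
M(F) = √(14 + F)
(12583 + v(-179))/((w/(-24736) + M(22)/12802) - 6637) = (12583 - 1*(-179))/((-21639/2/(-24736) + √(14 + 22)/12802) - 6637) = (12583 + 179)/((-21639/2*(-1/24736) + √36*(1/12802)) - 6637) = 12762/((21639/49472 + 6*(1/12802)) - 6637) = 12762/((21639/49472 + 3/6401) - 6637) = 12762/(138659655/316670272 - 6637) = 12762/(-2101601935609/316670272) = 12762*(-316670272/2101601935609) = -4041346011264/2101601935609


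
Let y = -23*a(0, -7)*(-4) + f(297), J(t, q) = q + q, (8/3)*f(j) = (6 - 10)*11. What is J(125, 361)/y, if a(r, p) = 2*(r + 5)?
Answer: 1444/1807 ≈ 0.79911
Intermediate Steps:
a(r, p) = 10 + 2*r (a(r, p) = 2*(5 + r) = 10 + 2*r)
f(j) = -33/2 (f(j) = 3*((6 - 10)*11)/8 = 3*(-4*11)/8 = (3/8)*(-44) = -33/2)
J(t, q) = 2*q
y = 1807/2 (y = -23*(10 + 2*0)*(-4) - 33/2 = -23*(10 + 0)*(-4) - 33/2 = -23*10*(-4) - 33/2 = -230*(-4) - 33/2 = 920 - 33/2 = 1807/2 ≈ 903.50)
J(125, 361)/y = (2*361)/(1807/2) = 722*(2/1807) = 1444/1807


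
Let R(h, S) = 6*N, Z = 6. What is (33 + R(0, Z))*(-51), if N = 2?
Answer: -2295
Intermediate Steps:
R(h, S) = 12 (R(h, S) = 6*2 = 12)
(33 + R(0, Z))*(-51) = (33 + 12)*(-51) = 45*(-51) = -2295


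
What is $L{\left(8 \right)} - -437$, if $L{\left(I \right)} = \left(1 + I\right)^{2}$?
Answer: $518$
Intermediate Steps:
$L{\left(8 \right)} - -437 = \left(1 + 8\right)^{2} - -437 = 9^{2} + 437 = 81 + 437 = 518$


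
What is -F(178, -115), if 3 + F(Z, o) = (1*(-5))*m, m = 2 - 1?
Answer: 8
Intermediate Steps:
m = 1
F(Z, o) = -8 (F(Z, o) = -3 + (1*(-5))*1 = -3 - 5*1 = -3 - 5 = -8)
-F(178, -115) = -1*(-8) = 8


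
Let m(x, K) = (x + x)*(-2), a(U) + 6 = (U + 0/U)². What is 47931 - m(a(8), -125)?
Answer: 48163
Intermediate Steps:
a(U) = -6 + U² (a(U) = -6 + (U + 0/U)² = -6 + (U + 0)² = -6 + U²)
m(x, K) = -4*x (m(x, K) = (2*x)*(-2) = -4*x)
47931 - m(a(8), -125) = 47931 - (-4)*(-6 + 8²) = 47931 - (-4)*(-6 + 64) = 47931 - (-4)*58 = 47931 - 1*(-232) = 47931 + 232 = 48163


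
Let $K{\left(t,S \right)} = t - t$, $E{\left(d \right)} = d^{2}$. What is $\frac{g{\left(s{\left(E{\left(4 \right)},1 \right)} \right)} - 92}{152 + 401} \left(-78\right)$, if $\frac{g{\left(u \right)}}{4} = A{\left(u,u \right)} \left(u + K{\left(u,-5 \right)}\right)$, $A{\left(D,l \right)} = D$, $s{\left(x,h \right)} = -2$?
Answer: $\frac{5928}{553} \approx 10.72$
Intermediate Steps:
$K{\left(t,S \right)} = 0$
$g{\left(u \right)} = 4 u^{2}$ ($g{\left(u \right)} = 4 u \left(u + 0\right) = 4 u u = 4 u^{2}$)
$\frac{g{\left(s{\left(E{\left(4 \right)},1 \right)} \right)} - 92}{152 + 401} \left(-78\right) = \frac{4 \left(-2\right)^{2} - 92}{152 + 401} \left(-78\right) = \frac{4 \cdot 4 - 92}{553} \left(-78\right) = \left(16 - 92\right) \frac{1}{553} \left(-78\right) = \left(-76\right) \frac{1}{553} \left(-78\right) = \left(- \frac{76}{553}\right) \left(-78\right) = \frac{5928}{553}$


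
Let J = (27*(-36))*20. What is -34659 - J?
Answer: -15219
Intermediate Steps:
J = -19440 (J = -972*20 = -19440)
-34659 - J = -34659 - 1*(-19440) = -34659 + 19440 = -15219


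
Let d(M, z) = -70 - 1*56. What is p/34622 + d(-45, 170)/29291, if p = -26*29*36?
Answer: -399718638/507056501 ≈ -0.78831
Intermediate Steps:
d(M, z) = -126 (d(M, z) = -70 - 56 = -126)
p = -27144 (p = -754*36 = -27144)
p/34622 + d(-45, 170)/29291 = -27144/34622 - 126/29291 = -27144*1/34622 - 126*1/29291 = -13572/17311 - 126/29291 = -399718638/507056501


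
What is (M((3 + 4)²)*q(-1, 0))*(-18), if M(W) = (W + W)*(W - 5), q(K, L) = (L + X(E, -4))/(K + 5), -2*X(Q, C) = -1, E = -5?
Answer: -9702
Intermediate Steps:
X(Q, C) = ½ (X(Q, C) = -½*(-1) = ½)
q(K, L) = (½ + L)/(5 + K) (q(K, L) = (L + ½)/(K + 5) = (½ + L)/(5 + K))
M(W) = 2*W*(-5 + W) (M(W) = (2*W)*(-5 + W) = 2*W*(-5 + W))
(M((3 + 4)²)*q(-1, 0))*(-18) = ((2*(3 + 4)²*(-5 + (3 + 4)²))*((½ + 0)/(5 - 1)))*(-18) = ((2*7²*(-5 + 7²))*((½)/4))*(-18) = ((2*49*(-5 + 49))*((¼)*(½)))*(-18) = ((2*49*44)*(⅛))*(-18) = (4312*(⅛))*(-18) = 539*(-18) = -9702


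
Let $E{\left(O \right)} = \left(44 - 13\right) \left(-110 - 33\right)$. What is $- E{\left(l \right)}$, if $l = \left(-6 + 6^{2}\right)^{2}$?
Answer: $4433$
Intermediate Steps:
$l = 900$ ($l = \left(-6 + 36\right)^{2} = 30^{2} = 900$)
$E{\left(O \right)} = -4433$ ($E{\left(O \right)} = 31 \left(-143\right) = -4433$)
$- E{\left(l \right)} = \left(-1\right) \left(-4433\right) = 4433$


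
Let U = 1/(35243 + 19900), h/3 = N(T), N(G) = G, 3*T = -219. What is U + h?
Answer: -12076316/55143 ≈ -219.00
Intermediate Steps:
T = -73 (T = (⅓)*(-219) = -73)
h = -219 (h = 3*(-73) = -219)
U = 1/55143 ≈ 1.8135e-5
U + h = 1/55143 - 219 = -12076316/55143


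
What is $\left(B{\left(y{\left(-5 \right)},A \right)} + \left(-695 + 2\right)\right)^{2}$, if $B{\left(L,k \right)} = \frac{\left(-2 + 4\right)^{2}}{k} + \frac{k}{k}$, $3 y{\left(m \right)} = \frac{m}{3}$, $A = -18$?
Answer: $\frac{38812900}{81} \approx 4.7917 \cdot 10^{5}$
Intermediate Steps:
$y{\left(m \right)} = \frac{m}{9}$ ($y{\left(m \right)} = \frac{m \frac{1}{3}}{3} = \frac{\frac{1}{3} m}{3} = \frac{m}{9}$)
$B{\left(L,k \right)} = 1 + \frac{4}{k}$ ($B{\left(L,k \right)} = \frac{2^{2}}{k} + 1 = \frac{4}{k} + 1 = 1 + \frac{4}{k}$)
$\left(B{\left(y{\left(-5 \right)},A \right)} + \left(-695 + 2\right)\right)^{2} = \left(\frac{4 - 18}{-18} + \left(-695 + 2\right)\right)^{2} = \left(\left(- \frac{1}{18}\right) \left(-14\right) - 693\right)^{2} = \left(\frac{7}{9} - 693\right)^{2} = \left(- \frac{6230}{9}\right)^{2} = \frac{38812900}{81}$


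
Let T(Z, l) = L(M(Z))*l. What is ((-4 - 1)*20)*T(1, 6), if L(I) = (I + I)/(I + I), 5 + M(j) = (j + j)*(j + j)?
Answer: -600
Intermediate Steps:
M(j) = -5 + 4*j**2 (M(j) = -5 + (j + j)*(j + j) = -5 + (2*j)*(2*j) = -5 + 4*j**2)
L(I) = 1 (L(I) = (2*I)/((2*I)) = (2*I)*(1/(2*I)) = 1)
T(Z, l) = l (T(Z, l) = 1*l = l)
((-4 - 1)*20)*T(1, 6) = ((-4 - 1)*20)*6 = -5*20*6 = -100*6 = -600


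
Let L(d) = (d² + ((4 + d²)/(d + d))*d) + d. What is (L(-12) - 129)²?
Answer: 5929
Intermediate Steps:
L(d) = 2 + d + 3*d²/2 (L(d) = (d² + ((4 + d²)/((2*d)))*d) + d = (d² + ((4 + d²)*(1/(2*d)))*d) + d = (d² + ((4 + d²)/(2*d))*d) + d = (d² + (2 + d²/2)) + d = (2 + 3*d²/2) + d = 2 + d + 3*d²/2)
(L(-12) - 129)² = ((2 - 12 + (3/2)*(-12)²) - 129)² = ((2 - 12 + (3/2)*144) - 129)² = ((2 - 12 + 216) - 129)² = (206 - 129)² = 77² = 5929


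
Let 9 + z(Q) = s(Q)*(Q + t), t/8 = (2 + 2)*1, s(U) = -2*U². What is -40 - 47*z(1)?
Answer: 3485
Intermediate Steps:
t = 32 (t = 8*((2 + 2)*1) = 8*(4*1) = 8*4 = 32)
z(Q) = -9 - 2*Q²*(32 + Q) (z(Q) = -9 + (-2*Q²)*(Q + 32) = -9 + (-2*Q²)*(32 + Q) = -9 - 2*Q²*(32 + Q))
-40 - 47*z(1) = -40 - 47*(-9 - 64*1² - 2*1³) = -40 - 47*(-9 - 64*1 - 2*1) = -40 - 47*(-9 - 64 - 2) = -40 - 47*(-75) = -40 + 3525 = 3485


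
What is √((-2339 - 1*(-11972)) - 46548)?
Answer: I*√36915 ≈ 192.13*I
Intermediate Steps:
√((-2339 - 1*(-11972)) - 46548) = √((-2339 + 11972) - 46548) = √(9633 - 46548) = √(-36915) = I*√36915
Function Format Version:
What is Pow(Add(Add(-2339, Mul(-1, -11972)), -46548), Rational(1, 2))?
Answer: Mul(I, Pow(36915, Rational(1, 2))) ≈ Mul(192.13, I)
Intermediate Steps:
Pow(Add(Add(-2339, Mul(-1, -11972)), -46548), Rational(1, 2)) = Pow(Add(Add(-2339, 11972), -46548), Rational(1, 2)) = Pow(Add(9633, -46548), Rational(1, 2)) = Pow(-36915, Rational(1, 2)) = Mul(I, Pow(36915, Rational(1, 2)))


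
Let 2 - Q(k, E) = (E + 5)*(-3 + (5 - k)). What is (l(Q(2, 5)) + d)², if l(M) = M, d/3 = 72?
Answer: 47524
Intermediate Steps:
d = 216 (d = 3*72 = 216)
Q(k, E) = 2 - (2 - k)*(5 + E) (Q(k, E) = 2 - (E + 5)*(-3 + (5 - k)) = 2 - (5 + E)*(2 - k) = 2 - (2 - k)*(5 + E))
(l(Q(2, 5)) + d)² = ((-8 - 2*5 + 5*2 + 5*2) + 216)² = ((-8 - 10 + 10 + 10) + 216)² = (2 + 216)² = 218² = 47524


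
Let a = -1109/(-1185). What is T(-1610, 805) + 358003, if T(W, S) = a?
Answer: 424234664/1185 ≈ 3.5800e+5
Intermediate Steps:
a = 1109/1185 (a = -1109*(-1/1185) = 1109/1185 ≈ 0.93587)
T(W, S) = 1109/1185
T(-1610, 805) + 358003 = 1109/1185 + 358003 = 424234664/1185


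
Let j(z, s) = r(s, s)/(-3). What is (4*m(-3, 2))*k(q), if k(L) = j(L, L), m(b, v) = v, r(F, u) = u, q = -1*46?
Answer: 368/3 ≈ 122.67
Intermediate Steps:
q = -46
j(z, s) = -s/3 (j(z, s) = s/(-3) = s*(-⅓) = -s/3)
k(L) = -L/3
(4*m(-3, 2))*k(q) = (4*2)*(-⅓*(-46)) = 8*(46/3) = 368/3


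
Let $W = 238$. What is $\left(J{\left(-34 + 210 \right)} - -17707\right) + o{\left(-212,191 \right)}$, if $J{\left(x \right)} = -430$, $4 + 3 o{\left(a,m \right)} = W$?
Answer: $17355$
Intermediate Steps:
$o{\left(a,m \right)} = 78$ ($o{\left(a,m \right)} = - \frac{4}{3} + \frac{1}{3} \cdot 238 = - \frac{4}{3} + \frac{238}{3} = 78$)
$\left(J{\left(-34 + 210 \right)} - -17707\right) + o{\left(-212,191 \right)} = \left(-430 - -17707\right) + 78 = \left(-430 + \left(-77625 + 95332\right)\right) + 78 = \left(-430 + 17707\right) + 78 = 17277 + 78 = 17355$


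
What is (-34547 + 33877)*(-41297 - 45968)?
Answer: 58467550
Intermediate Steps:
(-34547 + 33877)*(-41297 - 45968) = -670*(-87265) = 58467550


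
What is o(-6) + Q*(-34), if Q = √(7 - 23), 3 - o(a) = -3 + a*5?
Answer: 36 - 136*I ≈ 36.0 - 136.0*I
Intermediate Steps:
o(a) = 6 - 5*a (o(a) = 3 - (-3 + a*5) = 3 - (-3 + 5*a) = 3 + (3 - 5*a) = 6 - 5*a)
Q = 4*I (Q = √(-16) = 4*I ≈ 4.0*I)
o(-6) + Q*(-34) = (6 - 5*(-6)) + (4*I)*(-34) = (6 + 30) - 136*I = 36 - 136*I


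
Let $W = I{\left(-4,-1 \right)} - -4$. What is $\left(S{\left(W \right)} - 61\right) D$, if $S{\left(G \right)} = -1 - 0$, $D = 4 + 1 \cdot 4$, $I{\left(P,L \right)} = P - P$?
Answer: $-496$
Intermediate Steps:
$I{\left(P,L \right)} = 0$
$W = 4$ ($W = 0 - -4 = 0 + 4 = 4$)
$D = 8$ ($D = 4 + 4 = 8$)
$S{\left(G \right)} = -1$ ($S{\left(G \right)} = -1 + 0 = -1$)
$\left(S{\left(W \right)} - 61\right) D = \left(-1 - 61\right) 8 = \left(-62\right) 8 = -496$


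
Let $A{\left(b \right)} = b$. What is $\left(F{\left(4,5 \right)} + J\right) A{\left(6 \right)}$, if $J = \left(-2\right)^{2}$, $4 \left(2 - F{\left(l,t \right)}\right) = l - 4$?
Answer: $36$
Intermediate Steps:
$F{\left(l,t \right)} = 3 - \frac{l}{4}$ ($F{\left(l,t \right)} = 2 - \frac{l - 4}{4} = 2 - \frac{-4 + l}{4} = 2 - \left(-1 + \frac{l}{4}\right) = 3 - \frac{l}{4}$)
$J = 4$
$\left(F{\left(4,5 \right)} + J\right) A{\left(6 \right)} = \left(\left(3 - 1\right) + 4\right) 6 = \left(2 + 4\right) 6 = 6 \cdot 6 = 36$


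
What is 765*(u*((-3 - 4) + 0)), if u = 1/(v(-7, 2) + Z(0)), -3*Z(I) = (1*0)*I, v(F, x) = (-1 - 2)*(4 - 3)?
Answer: 1785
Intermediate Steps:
v(F, x) = -3 (v(F, x) = -3*1 = -3)
Z(I) = 0 (Z(I) = -1*0*I/3 = -0*I = -⅓*0 = 0)
u = -⅓ (u = 1/(-3 + 0) = 1/(-3) = -⅓ ≈ -0.33333)
765*(u*((-3 - 4) + 0)) = 765*(-((-3 - 4) + 0)/3) = 765*(-(-7 + 0)/3) = 765*(-⅓*(-7)) = 765*(7/3) = 1785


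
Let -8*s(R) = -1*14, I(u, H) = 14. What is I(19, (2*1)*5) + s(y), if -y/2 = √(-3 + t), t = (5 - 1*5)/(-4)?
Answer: 63/4 ≈ 15.750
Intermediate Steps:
t = 0 (t = (5 - 5)*(-¼) = 0*(-¼) = 0)
y = -2*I*√3 (y = -2*√(-3 + 0) = -2*I*√3 ≈ -3.4641*I)
s(R) = 7/4 (s(R) = -(-1)*14/8 = -⅛*(-14) = 7/4)
I(19, (2*1)*5) + s(y) = 14 + 7/4 = 63/4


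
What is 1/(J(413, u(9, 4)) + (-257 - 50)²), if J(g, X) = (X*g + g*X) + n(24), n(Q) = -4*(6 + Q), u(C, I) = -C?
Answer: 1/86695 ≈ 1.1535e-5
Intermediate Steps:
n(Q) = -24 - 4*Q
J(g, X) = -120 + 2*X*g (J(g, X) = (X*g + g*X) + (-24 - 4*24) = (X*g + X*g) + (-24 - 96) = 2*X*g - 120 = -120 + 2*X*g)
1/(J(413, u(9, 4)) + (-257 - 50)²) = 1/((-120 + 2*(-1*9)*413) + (-257 - 50)²) = 1/((-120 + 2*(-9)*413) + (-307)²) = 1/((-120 - 7434) + 94249) = 1/(-7554 + 94249) = 1/86695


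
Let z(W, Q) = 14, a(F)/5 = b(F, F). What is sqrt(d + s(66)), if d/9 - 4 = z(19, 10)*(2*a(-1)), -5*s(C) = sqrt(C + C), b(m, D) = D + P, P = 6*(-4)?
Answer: sqrt(-786600 - 10*sqrt(33))/5 ≈ 177.39*I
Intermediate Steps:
P = -24
b(m, D) = -24 + D (b(m, D) = D - 24 = -24 + D)
a(F) = -120 + 5*F (a(F) = 5*(-24 + F) = -120 + 5*F)
s(C) = -sqrt(2)*sqrt(C)/5 (s(C) = -sqrt(C + C)/5 = -sqrt(2)*sqrt(C)/5)
d = -31464 (d = 36 + 9*(14*(2*(-120 + 5*(-1)))) = 36 + 9*(14*(2*(-120 - 5))) = 36 + 9*(14*(2*(-125))) = 36 + 9*(14*(-250)) = 36 + 9*(-3500) = 36 - 31500 = -31464)
sqrt(d + s(66)) = sqrt(-31464 - sqrt(2)*sqrt(66)/5) = sqrt(-31464 - 2*sqrt(33)/5)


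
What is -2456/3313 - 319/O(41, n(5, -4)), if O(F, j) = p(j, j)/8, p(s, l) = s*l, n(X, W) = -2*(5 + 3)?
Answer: -1135439/106016 ≈ -10.710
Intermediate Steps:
n(X, W) = -16 (n(X, W) = -2*8 = -16)
p(s, l) = l*s
O(F, j) = j²/8 (O(F, j) = (j*j)/8 = j²*(⅛) = j²/8)
-2456/3313 - 319/O(41, n(5, -4)) = -2456/3313 - 319/((⅛)*(-16)²) = -2456*1/3313 - 319/((⅛)*256) = -2456/3313 - 319/32 = -1135439/106016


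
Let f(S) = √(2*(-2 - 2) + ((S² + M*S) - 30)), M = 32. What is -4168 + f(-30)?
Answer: -4168 + 7*I*√2 ≈ -4168.0 + 9.8995*I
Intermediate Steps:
f(S) = √(-38 + S² + 32*S) (f(S) = √(2*(-2 - 2) + ((S² + 32*S) - 30)) = √(2*(-4) + (-30 + S² + 32*S)) = √(-8 + (-30 + S² + 32*S)) = √(-38 + S² + 32*S))
-4168 + f(-30) = -4168 + √(-38 + (-30)² + 32*(-30)) = -4168 + √(-38 + 900 - 960) = -4168 + √(-98) = -4168 + 7*I*√2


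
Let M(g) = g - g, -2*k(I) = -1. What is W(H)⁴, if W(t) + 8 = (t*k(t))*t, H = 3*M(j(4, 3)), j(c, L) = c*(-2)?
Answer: 4096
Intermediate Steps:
j(c, L) = -2*c
k(I) = ½ (k(I) = -½*(-1) = ½)
M(g) = 0
H = 0 (H = 3*0 = 0)
W(t) = -8 + t²/2 (W(t) = -8 + (t*(½))*t = -8 + (t/2)*t = -8 + t²/2)
W(H)⁴ = (-8 + (½)*0²)⁴ = (-8 + (½)*0)⁴ = (-8 + 0)⁴ = (-8)⁴ = 4096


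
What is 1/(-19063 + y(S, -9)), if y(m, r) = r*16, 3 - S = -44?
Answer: -1/19207 ≈ -5.2064e-5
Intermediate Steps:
S = 47 (S = 3 - 1*(-44) = 3 + 44 = 47)
y(m, r) = 16*r
1/(-19063 + y(S, -9)) = 1/(-19063 + 16*(-9)) = 1/(-19063 - 144) = 1/(-19207) = -1/19207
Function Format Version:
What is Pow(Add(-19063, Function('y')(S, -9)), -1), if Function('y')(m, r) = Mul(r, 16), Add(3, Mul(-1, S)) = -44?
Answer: Rational(-1, 19207) ≈ -5.2064e-5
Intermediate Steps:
S = 47 (S = Add(3, Mul(-1, -44)) = Add(3, 44) = 47)
Function('y')(m, r) = Mul(16, r)
Pow(Add(-19063, Function('y')(S, -9)), -1) = Pow(Add(-19063, Mul(16, -9)), -1) = Pow(Add(-19063, -144), -1) = Pow(-19207, -1) = Rational(-1, 19207)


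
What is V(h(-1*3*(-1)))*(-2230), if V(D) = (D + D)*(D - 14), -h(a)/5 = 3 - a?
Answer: 0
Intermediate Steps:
h(a) = -15 + 5*a (h(a) = -5*(3 - a) = -15 + 5*a)
V(D) = 2*D*(-14 + D) (V(D) = (2*D)*(-14 + D) = 2*D*(-14 + D))
V(h(-1*3*(-1)))*(-2230) = (2*(-15 + 5*(-1*3*(-1)))*(-14 + (-15 + 5*(-1*3*(-1)))))*(-2230) = (2*(-15 + 5*(-3*(-1)))*(-14 + (-15 + 5*(-3*(-1)))))*(-2230) = (2*(-15 + 5*3)*(-14 + (-15 + 5*3)))*(-2230) = (2*(-15 + 15)*(-14 + (-15 + 15)))*(-2230) = (2*0*(-14 + 0))*(-2230) = (2*0*(-14))*(-2230) = 0*(-2230) = 0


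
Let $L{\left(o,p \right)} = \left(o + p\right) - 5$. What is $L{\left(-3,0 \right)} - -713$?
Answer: $705$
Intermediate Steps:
$L{\left(o,p \right)} = -5 + o + p$
$L{\left(-3,0 \right)} - -713 = \left(-5 - 3 + 0\right) - -713 = -8 + 713 = 705$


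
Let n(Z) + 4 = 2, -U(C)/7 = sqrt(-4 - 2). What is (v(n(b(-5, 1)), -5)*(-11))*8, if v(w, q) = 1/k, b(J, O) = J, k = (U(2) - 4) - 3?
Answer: 88/49 - 88*I*sqrt(6)/49 ≈ 1.7959 - 4.3991*I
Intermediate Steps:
U(C) = -7*I*sqrt(6) (U(C) = -7*sqrt(-4 - 2) = -7*I*sqrt(6))
k = -7 - 7*I*sqrt(6) (k = (-7*I*sqrt(6) - 4) - 3 = (-4 - 7*I*sqrt(6)) - 3 = -7 - 7*I*sqrt(6) ≈ -7.0 - 17.146*I)
n(Z) = -2 (n(Z) = -4 + 2 = -2)
v(w, q) = 1/(-7 - 7*I*sqrt(6))
(v(n(b(-5, 1)), -5)*(-11))*8 = ((I/(7*(sqrt(6) - I)))*(-11))*8 = -11*I/(7*(sqrt(6) - I))*8 = -88*I/(7*(sqrt(6) - I))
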